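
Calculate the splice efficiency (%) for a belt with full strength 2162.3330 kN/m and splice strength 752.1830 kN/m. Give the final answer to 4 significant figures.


Eff = 752.1830 / 2162.3330 * 100
Eff = 34.79 %


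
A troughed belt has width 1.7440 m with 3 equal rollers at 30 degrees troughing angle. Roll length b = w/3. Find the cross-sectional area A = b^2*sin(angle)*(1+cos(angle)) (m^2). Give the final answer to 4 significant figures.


b = 1.7440/3 = 0.581333 m
A = 0.581333^2 * sin(30 deg) * (1 + cos(30 deg))
A = 0.3153 m^2


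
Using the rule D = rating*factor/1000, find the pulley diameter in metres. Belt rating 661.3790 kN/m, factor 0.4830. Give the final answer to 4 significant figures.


D = 661.3790 * 0.4830 / 1000
D = 0.3194 m


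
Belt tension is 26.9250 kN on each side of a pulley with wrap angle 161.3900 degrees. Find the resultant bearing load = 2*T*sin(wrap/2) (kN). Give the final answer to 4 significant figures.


F = 2 * 26.9250 * sin(161.3900/2 deg)
F = 53.14 kN


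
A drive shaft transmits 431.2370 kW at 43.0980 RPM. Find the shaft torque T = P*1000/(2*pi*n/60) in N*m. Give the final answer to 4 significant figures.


omega = 2*pi*43.0980/60 = 4.51321 rad/s
T = 431.2370*1000 / 4.51321
T = 95550 N*m


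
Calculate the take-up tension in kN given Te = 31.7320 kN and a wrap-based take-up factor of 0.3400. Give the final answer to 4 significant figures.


T_tu = 31.7320 * 0.3400
T_tu = 10.79 kN


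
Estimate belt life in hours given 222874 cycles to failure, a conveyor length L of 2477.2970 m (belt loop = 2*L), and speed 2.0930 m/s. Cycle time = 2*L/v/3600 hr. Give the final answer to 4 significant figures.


cycle_time = 2 * 2477.2970 / 2.0930 / 3600 = 0.657561 hr
life = 222874 * 0.657561 = 146600 hours


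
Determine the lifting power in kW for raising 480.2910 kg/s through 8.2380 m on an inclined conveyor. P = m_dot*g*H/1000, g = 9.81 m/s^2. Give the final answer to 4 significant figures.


P = 480.2910 * 9.81 * 8.2380 / 1000
P = 38.81 kW


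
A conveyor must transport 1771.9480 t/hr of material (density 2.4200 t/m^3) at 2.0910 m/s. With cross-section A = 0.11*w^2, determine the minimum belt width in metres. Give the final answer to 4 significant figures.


A_req = 1771.9480 / (2.0910 * 2.4200 * 3600) = 0.09727 m^2
w = sqrt(0.09727 / 0.11)
w = 0.9404 m


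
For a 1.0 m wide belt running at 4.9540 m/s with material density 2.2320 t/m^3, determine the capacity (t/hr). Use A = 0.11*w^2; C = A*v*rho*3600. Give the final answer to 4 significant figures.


A = 0.11 * 1.0^2 = 0.11 m^2
C = 0.11 * 4.9540 * 2.2320 * 3600
C = 4379 t/hr


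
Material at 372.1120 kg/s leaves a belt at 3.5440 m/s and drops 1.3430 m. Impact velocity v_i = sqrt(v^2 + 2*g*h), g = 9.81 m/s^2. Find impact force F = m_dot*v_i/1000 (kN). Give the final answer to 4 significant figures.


v_i = sqrt(3.5440^2 + 2*9.81*1.3430) = 6.23776 m/s
F = 372.1120 * 6.23776 / 1000
F = 2.321 kN


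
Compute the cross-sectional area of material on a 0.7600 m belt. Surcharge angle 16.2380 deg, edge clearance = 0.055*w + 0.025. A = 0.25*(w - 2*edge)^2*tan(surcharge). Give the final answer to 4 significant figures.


edge = 0.055*0.7600 + 0.025 = 0.0668 m
ew = 0.7600 - 2*0.0668 = 0.6264 m
A = 0.25 * 0.6264^2 * tan(16.2380 deg)
A = 0.02857 m^2


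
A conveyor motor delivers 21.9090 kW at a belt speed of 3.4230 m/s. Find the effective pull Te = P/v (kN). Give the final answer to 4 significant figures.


Te = P / v = 21.9090 / 3.4230
Te = 6.401 kN


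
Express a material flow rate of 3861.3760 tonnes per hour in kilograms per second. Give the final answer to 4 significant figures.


m_dot = 3861.3760 * 1000 / 3600
m_dot = 1073 kg/s


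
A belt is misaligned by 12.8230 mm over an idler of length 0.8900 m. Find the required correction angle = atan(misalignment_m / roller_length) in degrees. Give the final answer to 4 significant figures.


misalign_m = 12.8230 / 1000 = 0.012823 m
angle = atan(0.012823 / 0.8900)
angle = 0.8255 deg


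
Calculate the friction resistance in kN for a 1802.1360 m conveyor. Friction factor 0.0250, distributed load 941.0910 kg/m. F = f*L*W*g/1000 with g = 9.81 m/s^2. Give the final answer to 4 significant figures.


F = 0.0250 * 1802.1360 * 941.0910 * 9.81 / 1000
F = 415.9 kN


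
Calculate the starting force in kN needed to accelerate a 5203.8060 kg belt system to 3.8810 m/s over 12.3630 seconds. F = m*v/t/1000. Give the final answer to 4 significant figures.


F = 5203.8060 * 3.8810 / 12.3630 / 1000
F = 1.634 kN


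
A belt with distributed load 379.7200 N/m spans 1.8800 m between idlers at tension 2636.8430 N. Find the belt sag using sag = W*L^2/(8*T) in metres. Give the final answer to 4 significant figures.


sag = 379.7200 * 1.8800^2 / (8 * 2636.8430)
sag = 0.06362 m


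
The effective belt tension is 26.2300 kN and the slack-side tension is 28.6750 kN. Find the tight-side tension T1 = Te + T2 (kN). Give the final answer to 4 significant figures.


T1 = Te + T2 = 26.2300 + 28.6750
T1 = 54.91 kN


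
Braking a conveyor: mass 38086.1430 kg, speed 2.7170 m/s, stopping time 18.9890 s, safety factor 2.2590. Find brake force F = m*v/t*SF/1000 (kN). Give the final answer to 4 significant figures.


F = 38086.1430 * 2.7170 / 18.9890 * 2.2590 / 1000
F = 12.31 kN


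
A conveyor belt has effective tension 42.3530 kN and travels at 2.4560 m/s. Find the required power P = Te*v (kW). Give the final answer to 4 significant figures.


P = Te * v = 42.3530 * 2.4560
P = 104.0 kW


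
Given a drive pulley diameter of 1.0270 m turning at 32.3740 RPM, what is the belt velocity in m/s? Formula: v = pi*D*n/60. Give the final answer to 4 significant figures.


v = pi * 1.0270 * 32.3740 / 60
v = 1.741 m/s


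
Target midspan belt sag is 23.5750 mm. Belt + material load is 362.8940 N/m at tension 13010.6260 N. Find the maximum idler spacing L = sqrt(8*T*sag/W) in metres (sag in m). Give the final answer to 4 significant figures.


sag = 23.5750/1000 = 0.023575 m
L = sqrt(8 * 13010.6260 * 0.023575 / 362.8940)
L = 2.600 m


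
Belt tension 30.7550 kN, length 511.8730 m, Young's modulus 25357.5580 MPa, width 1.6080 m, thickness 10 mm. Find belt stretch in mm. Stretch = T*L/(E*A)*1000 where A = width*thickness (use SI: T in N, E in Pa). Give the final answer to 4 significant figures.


A = 1.6080 * 0.01 = 0.01608 m^2
Stretch = 30.7550*1000 * 511.8730 / (25357.5580e6 * 0.01608) * 1000
Stretch = 38.61 mm


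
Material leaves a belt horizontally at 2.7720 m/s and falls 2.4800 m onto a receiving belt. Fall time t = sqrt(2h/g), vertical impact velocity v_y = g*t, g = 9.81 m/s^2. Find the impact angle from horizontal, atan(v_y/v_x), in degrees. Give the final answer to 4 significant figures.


t = sqrt(2*2.4800/9.81) = 0.71106 s
v_y = 9.81 * 0.71106 = 6.9755 m/s
angle = atan(6.9755 / 2.7720) = 68.33 deg


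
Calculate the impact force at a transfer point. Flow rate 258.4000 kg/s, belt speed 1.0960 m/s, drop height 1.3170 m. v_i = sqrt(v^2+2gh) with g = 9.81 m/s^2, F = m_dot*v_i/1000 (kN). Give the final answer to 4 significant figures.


v_i = sqrt(1.0960^2 + 2*9.81*1.3170) = 5.20007 m/s
F = 258.4000 * 5.20007 / 1000
F = 1.344 kN


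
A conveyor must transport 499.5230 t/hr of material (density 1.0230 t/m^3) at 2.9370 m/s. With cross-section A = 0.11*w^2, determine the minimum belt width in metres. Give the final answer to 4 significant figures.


A_req = 499.5230 / (2.9370 * 1.0230 * 3600) = 0.0461821 m^2
w = sqrt(0.0461821 / 0.11)
w = 0.6479 m


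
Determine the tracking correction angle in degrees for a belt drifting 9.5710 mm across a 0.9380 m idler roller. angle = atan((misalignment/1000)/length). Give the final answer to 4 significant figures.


misalign_m = 9.5710 / 1000 = 0.009571 m
angle = atan(0.009571 / 0.9380)
angle = 0.5846 deg


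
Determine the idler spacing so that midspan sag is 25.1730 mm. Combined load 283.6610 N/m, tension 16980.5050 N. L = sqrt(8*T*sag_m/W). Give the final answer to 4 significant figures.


sag = 25.1730/1000 = 0.025173 m
L = sqrt(8 * 16980.5050 * 0.025173 / 283.6610)
L = 3.472 m


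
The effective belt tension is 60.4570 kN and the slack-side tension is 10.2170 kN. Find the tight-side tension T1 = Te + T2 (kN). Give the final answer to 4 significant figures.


T1 = Te + T2 = 60.4570 + 10.2170
T1 = 70.67 kN


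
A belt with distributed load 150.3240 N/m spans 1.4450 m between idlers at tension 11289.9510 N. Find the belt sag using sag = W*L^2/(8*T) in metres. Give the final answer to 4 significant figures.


sag = 150.3240 * 1.4450^2 / (8 * 11289.9510)
sag = 0.003475 m


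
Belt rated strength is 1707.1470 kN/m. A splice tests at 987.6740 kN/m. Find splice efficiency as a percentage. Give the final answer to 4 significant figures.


Eff = 987.6740 / 1707.1470 * 100
Eff = 57.86 %


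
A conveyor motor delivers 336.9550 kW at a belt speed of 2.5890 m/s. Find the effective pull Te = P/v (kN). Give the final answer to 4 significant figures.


Te = P / v = 336.9550 / 2.5890
Te = 130.1 kN


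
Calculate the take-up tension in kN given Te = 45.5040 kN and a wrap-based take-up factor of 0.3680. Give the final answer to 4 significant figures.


T_tu = 45.5040 * 0.3680
T_tu = 16.75 kN


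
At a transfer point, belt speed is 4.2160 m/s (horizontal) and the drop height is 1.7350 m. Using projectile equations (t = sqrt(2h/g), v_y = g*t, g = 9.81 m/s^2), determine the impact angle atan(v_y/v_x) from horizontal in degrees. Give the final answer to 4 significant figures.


t = sqrt(2*1.7350/9.81) = 0.594744 s
v_y = 9.81 * 0.594744 = 5.83444 m/s
angle = atan(5.83444 / 4.2160) = 54.15 deg


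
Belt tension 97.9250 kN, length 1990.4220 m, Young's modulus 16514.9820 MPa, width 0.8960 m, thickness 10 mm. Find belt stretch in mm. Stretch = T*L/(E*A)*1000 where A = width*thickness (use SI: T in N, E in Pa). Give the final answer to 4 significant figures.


A = 0.8960 * 0.01 = 0.00896 m^2
Stretch = 97.9250*1000 * 1990.4220 / (16514.9820e6 * 0.00896) * 1000
Stretch = 1317 mm


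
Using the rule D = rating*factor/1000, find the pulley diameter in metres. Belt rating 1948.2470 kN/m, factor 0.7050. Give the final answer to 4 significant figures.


D = 1948.2470 * 0.7050 / 1000
D = 1.374 m


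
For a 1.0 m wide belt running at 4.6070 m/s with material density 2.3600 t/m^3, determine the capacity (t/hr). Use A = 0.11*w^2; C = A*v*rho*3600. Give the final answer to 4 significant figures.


A = 0.11 * 1.0^2 = 0.11 m^2
C = 0.11 * 4.6070 * 2.3600 * 3600
C = 4306 t/hr


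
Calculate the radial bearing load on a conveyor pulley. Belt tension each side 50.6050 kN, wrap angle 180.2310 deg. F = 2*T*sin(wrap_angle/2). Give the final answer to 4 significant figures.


F = 2 * 50.6050 * sin(180.2310/2 deg)
F = 101.2 kN


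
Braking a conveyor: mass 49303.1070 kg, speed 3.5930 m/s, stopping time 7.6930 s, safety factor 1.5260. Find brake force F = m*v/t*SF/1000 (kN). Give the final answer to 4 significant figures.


F = 49303.1070 * 3.5930 / 7.6930 * 1.5260 / 1000
F = 35.14 kN


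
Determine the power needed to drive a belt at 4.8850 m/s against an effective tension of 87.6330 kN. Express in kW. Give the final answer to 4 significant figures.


P = Te * v = 87.6330 * 4.8850
P = 428.1 kW


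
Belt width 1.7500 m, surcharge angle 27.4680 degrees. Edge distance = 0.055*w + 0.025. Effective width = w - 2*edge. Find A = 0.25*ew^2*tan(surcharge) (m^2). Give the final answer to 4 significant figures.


edge = 0.055*1.7500 + 0.025 = 0.12125 m
ew = 1.7500 - 2*0.12125 = 1.5075 m
A = 0.25 * 1.5075^2 * tan(27.4680 deg)
A = 0.2954 m^2


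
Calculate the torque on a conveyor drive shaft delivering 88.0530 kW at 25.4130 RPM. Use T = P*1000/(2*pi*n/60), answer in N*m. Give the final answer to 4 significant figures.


omega = 2*pi*25.4130/60 = 2.66124 rad/s
T = 88.0530*1000 / 2.66124
T = 33090 N*m


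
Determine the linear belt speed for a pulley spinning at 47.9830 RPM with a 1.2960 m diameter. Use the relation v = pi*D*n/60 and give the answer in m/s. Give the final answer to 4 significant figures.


v = pi * 1.2960 * 47.9830 / 60
v = 3.256 m/s


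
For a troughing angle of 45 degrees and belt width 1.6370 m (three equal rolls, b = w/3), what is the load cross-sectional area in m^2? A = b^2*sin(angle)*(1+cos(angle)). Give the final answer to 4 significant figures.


b = 1.6370/3 = 0.545667 m
A = 0.545667^2 * sin(45 deg) * (1 + cos(45 deg))
A = 0.3594 m^2


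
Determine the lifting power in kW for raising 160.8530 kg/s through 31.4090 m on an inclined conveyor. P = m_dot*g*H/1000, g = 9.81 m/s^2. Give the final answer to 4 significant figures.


P = 160.8530 * 9.81 * 31.4090 / 1000
P = 49.56 kW


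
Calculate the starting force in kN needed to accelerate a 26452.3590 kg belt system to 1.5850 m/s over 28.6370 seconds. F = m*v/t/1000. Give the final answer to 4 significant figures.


F = 26452.3590 * 1.5850 / 28.6370 / 1000
F = 1.464 kN


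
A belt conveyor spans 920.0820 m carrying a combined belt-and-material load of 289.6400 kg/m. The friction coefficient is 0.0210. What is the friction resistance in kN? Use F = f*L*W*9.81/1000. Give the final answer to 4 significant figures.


F = 0.0210 * 920.0820 * 289.6400 * 9.81 / 1000
F = 54.90 kN


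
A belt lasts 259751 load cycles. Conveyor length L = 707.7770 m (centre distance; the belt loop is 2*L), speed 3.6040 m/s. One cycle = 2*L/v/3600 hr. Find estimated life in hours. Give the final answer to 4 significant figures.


cycle_time = 2 * 707.7770 / 3.6040 / 3600 = 0.109104 hr
life = 259751 * 0.109104 = 28340 hours


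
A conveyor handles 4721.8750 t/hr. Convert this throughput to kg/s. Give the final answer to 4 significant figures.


m_dot = 4721.8750 * 1000 / 3600
m_dot = 1312 kg/s


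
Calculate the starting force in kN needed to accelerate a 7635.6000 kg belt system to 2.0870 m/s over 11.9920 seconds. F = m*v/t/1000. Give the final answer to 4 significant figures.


F = 7635.6000 * 2.0870 / 11.9920 / 1000
F = 1.329 kN


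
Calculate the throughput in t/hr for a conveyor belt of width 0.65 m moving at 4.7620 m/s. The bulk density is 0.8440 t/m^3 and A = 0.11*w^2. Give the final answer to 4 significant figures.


A = 0.11 * 0.65^2 = 0.046475 m^2
C = 0.046475 * 4.7620 * 0.8440 * 3600
C = 672.4 t/hr


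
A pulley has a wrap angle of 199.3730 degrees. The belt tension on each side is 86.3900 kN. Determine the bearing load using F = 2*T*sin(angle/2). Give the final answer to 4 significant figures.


F = 2 * 86.3900 * sin(199.3730/2 deg)
F = 170.3 kN


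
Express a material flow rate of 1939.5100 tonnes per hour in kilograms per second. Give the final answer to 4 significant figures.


m_dot = 1939.5100 * 1000 / 3600
m_dot = 538.8 kg/s


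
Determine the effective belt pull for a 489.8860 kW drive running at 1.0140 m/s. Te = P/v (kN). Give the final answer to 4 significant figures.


Te = P / v = 489.8860 / 1.0140
Te = 483.1 kN


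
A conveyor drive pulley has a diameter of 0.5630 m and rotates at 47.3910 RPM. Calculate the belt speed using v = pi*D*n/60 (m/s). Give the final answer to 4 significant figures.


v = pi * 0.5630 * 47.3910 / 60
v = 1.397 m/s


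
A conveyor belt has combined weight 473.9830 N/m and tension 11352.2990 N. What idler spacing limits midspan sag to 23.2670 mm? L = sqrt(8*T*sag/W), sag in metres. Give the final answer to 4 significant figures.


sag = 23.2670/1000 = 0.023267 m
L = sqrt(8 * 11352.2990 * 0.023267 / 473.9830)
L = 2.111 m


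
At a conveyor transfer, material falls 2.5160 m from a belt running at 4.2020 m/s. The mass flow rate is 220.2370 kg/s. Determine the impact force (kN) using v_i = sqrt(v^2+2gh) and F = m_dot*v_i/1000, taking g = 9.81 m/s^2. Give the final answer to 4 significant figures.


v_i = sqrt(4.2020^2 + 2*9.81*2.5160) = 8.18662 m/s
F = 220.2370 * 8.18662 / 1000
F = 1.803 kN


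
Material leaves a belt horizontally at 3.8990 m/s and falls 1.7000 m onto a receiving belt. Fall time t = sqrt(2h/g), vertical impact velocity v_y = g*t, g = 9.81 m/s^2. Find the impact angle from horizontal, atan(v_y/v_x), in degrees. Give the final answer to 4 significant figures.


t = sqrt(2*1.7000/9.81) = 0.588715 s
v_y = 9.81 * 0.588715 = 5.77529 m/s
angle = atan(5.77529 / 3.8990) = 55.98 deg


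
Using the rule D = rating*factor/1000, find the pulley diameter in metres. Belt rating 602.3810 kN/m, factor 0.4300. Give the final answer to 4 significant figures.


D = 602.3810 * 0.4300 / 1000
D = 0.2590 m


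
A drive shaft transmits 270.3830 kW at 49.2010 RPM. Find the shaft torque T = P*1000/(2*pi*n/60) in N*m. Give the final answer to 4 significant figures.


omega = 2*pi*49.2010/60 = 5.15232 rad/s
T = 270.3830*1000 / 5.15232
T = 52480 N*m


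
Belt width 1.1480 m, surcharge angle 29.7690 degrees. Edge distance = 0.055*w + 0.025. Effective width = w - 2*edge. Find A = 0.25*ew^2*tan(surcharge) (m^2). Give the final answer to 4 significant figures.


edge = 0.055*1.1480 + 0.025 = 0.08814 m
ew = 1.1480 - 2*0.08814 = 0.97172 m
A = 0.25 * 0.97172^2 * tan(29.7690 deg)
A = 0.1350 m^2


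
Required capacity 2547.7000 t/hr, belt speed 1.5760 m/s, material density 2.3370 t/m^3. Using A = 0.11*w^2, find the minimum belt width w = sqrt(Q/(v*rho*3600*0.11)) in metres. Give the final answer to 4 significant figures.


A_req = 2547.7000 / (1.5760 * 2.3370 * 3600) = 0.192146 m^2
w = sqrt(0.192146 / 0.11)
w = 1.322 m


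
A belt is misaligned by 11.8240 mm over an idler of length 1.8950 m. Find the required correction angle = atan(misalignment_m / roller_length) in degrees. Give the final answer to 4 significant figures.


misalign_m = 11.8240 / 1000 = 0.011824 m
angle = atan(0.011824 / 1.8950)
angle = 0.3575 deg


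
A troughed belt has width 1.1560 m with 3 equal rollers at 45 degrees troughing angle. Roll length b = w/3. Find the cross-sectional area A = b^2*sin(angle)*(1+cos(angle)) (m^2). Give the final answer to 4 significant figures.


b = 1.1560/3 = 0.385333 m
A = 0.385333^2 * sin(45 deg) * (1 + cos(45 deg))
A = 0.1792 m^2


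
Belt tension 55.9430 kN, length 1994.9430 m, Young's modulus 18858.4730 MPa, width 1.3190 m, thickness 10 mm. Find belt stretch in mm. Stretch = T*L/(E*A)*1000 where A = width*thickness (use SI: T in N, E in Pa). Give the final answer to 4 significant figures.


A = 1.3190 * 0.01 = 0.01319 m^2
Stretch = 55.9430*1000 * 1994.9430 / (18858.4730e6 * 0.01319) * 1000
Stretch = 448.7 mm


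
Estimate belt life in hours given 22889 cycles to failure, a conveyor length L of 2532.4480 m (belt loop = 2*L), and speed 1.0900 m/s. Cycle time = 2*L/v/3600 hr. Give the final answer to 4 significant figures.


cycle_time = 2 * 2532.4480 / 1.0900 / 3600 = 1.29075 hr
life = 22889 * 1.29075 = 29540 hours


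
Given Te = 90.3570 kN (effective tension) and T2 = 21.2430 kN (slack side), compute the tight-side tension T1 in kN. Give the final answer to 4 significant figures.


T1 = Te + T2 = 90.3570 + 21.2430
T1 = 111.6 kN


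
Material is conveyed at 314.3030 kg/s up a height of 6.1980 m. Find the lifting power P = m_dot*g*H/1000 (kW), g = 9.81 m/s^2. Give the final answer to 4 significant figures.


P = 314.3030 * 9.81 * 6.1980 / 1000
P = 19.11 kW


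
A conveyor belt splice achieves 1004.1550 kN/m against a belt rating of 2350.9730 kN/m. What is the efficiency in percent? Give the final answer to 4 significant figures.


Eff = 1004.1550 / 2350.9730 * 100
Eff = 42.71 %


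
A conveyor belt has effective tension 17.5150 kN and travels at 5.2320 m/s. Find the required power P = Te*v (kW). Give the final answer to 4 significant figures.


P = Te * v = 17.5150 * 5.2320
P = 91.64 kW


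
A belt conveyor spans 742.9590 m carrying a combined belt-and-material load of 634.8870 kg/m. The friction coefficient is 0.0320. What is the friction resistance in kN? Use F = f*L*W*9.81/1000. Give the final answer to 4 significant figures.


F = 0.0320 * 742.9590 * 634.8870 * 9.81 / 1000
F = 148.1 kN


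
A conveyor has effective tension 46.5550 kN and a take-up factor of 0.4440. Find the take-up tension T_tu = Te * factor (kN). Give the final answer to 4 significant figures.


T_tu = 46.5550 * 0.4440
T_tu = 20.67 kN


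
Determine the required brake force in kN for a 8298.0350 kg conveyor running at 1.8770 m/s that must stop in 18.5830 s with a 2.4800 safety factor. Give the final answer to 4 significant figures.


F = 8298.0350 * 1.8770 / 18.5830 * 2.4800 / 1000
F = 2.079 kN


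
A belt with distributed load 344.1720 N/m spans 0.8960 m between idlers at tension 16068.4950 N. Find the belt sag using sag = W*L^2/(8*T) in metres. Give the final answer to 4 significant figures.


sag = 344.1720 * 0.8960^2 / (8 * 16068.4950)
sag = 0.002149 m


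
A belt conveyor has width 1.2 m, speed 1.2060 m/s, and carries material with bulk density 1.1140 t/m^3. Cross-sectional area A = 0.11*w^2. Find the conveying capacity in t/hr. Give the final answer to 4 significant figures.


A = 0.11 * 1.2^2 = 0.1584 m^2
C = 0.1584 * 1.2060 * 1.1140 * 3600
C = 766.1 t/hr


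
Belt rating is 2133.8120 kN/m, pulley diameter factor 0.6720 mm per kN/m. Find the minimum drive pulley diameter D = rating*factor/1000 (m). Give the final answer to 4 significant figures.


D = 2133.8120 * 0.6720 / 1000
D = 1.434 m


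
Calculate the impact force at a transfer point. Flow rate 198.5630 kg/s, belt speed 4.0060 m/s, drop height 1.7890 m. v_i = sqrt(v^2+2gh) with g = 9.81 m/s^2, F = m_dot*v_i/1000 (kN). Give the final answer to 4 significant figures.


v_i = sqrt(4.0060^2 + 2*9.81*1.7890) = 7.1518 m/s
F = 198.5630 * 7.1518 / 1000
F = 1.420 kN


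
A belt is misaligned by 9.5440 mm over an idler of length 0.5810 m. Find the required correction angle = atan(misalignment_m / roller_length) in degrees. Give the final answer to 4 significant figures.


misalign_m = 9.5440 / 1000 = 0.009544 m
angle = atan(0.009544 / 0.5810)
angle = 0.9411 deg


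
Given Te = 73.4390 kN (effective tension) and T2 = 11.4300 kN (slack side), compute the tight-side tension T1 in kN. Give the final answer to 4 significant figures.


T1 = Te + T2 = 73.4390 + 11.4300
T1 = 84.87 kN


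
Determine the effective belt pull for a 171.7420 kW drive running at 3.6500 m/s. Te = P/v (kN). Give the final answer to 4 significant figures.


Te = P / v = 171.7420 / 3.6500
Te = 47.05 kN


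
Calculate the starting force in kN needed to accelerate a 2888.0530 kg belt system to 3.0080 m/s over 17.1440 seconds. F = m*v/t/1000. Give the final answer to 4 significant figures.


F = 2888.0530 * 3.0080 / 17.1440 / 1000
F = 0.5067 kN


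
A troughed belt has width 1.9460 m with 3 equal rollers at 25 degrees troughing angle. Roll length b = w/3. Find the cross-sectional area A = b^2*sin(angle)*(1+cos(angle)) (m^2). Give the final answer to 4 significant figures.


b = 1.9460/3 = 0.648667 m
A = 0.648667^2 * sin(25 deg) * (1 + cos(25 deg))
A = 0.3390 m^2


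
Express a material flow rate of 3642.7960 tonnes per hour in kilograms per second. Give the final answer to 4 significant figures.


m_dot = 3642.7960 * 1000 / 3600
m_dot = 1012 kg/s


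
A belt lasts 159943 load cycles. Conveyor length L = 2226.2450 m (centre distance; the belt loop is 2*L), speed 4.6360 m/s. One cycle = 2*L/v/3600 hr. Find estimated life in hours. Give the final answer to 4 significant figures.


cycle_time = 2 * 2226.2450 / 4.6360 / 3600 = 0.266782 hr
life = 159943 * 0.266782 = 42670 hours


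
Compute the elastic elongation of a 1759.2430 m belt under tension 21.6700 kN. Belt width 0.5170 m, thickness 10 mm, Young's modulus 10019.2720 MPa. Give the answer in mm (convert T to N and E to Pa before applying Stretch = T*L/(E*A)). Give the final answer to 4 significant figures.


A = 0.5170 * 0.01 = 0.00517 m^2
Stretch = 21.6700*1000 * 1759.2430 / (10019.2720e6 * 0.00517) * 1000
Stretch = 736.0 mm


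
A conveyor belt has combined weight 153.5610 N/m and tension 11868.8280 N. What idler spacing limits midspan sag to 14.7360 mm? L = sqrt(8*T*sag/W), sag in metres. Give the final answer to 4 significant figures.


sag = 14.7360/1000 = 0.014736 m
L = sqrt(8 * 11868.8280 * 0.014736 / 153.5610)
L = 3.019 m


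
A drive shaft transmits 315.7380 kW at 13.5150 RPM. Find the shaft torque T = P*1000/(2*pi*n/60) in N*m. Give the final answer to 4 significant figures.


omega = 2*pi*13.5150/60 = 1.41529 rad/s
T = 315.7380*1000 / 1.41529
T = 223100 N*m


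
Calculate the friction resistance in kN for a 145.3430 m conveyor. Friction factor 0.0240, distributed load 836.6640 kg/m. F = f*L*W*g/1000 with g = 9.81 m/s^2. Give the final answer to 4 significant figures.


F = 0.0240 * 145.3430 * 836.6640 * 9.81 / 1000
F = 28.63 kN


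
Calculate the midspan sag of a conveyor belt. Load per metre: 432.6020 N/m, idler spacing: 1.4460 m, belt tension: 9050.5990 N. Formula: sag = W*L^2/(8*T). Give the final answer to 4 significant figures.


sag = 432.6020 * 1.4460^2 / (8 * 9050.5990)
sag = 0.01249 m


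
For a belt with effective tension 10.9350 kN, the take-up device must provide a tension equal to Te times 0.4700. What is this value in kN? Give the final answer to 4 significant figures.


T_tu = 10.9350 * 0.4700
T_tu = 5.139 kN


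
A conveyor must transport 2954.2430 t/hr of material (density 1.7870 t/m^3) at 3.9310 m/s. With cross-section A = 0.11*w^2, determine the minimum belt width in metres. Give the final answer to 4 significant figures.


A_req = 2954.2430 / (3.9310 * 1.7870 * 3600) = 0.11682 m^2
w = sqrt(0.11682 / 0.11)
w = 1.031 m


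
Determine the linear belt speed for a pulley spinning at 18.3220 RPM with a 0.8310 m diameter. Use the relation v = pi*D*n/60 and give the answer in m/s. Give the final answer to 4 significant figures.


v = pi * 0.8310 * 18.3220 / 60
v = 0.7972 m/s


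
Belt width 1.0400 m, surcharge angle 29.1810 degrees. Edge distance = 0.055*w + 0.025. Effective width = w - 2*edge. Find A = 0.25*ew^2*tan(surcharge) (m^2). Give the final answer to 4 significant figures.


edge = 0.055*1.0400 + 0.025 = 0.0822 m
ew = 1.0400 - 2*0.0822 = 0.8756 m
A = 0.25 * 0.8756^2 * tan(29.1810 deg)
A = 0.1070 m^2


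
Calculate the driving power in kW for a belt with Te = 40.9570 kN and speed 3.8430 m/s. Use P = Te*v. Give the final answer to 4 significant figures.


P = Te * v = 40.9570 * 3.8430
P = 157.4 kW


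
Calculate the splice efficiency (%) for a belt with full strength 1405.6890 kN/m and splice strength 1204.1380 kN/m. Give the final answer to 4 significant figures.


Eff = 1204.1380 / 1405.6890 * 100
Eff = 85.66 %


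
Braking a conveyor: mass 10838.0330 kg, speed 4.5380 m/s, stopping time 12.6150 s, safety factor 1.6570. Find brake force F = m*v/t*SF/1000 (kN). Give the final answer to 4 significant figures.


F = 10838.0330 * 4.5380 / 12.6150 * 1.6570 / 1000
F = 6.460 kN


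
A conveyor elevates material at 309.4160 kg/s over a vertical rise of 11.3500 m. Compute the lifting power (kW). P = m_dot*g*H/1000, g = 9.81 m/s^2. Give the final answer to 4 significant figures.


P = 309.4160 * 9.81 * 11.3500 / 1000
P = 34.45 kW


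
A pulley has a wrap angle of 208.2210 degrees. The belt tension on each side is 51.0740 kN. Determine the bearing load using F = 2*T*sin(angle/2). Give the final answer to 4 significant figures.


F = 2 * 51.0740 * sin(208.2210/2 deg)
F = 99.07 kN


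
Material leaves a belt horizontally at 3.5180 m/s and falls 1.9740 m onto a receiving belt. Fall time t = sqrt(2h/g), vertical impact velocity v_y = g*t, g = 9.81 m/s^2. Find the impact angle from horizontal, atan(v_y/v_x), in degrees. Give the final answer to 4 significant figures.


t = sqrt(2*1.9740/9.81) = 0.634387 s
v_y = 9.81 * 0.634387 = 6.22334 m/s
angle = atan(6.22334 / 3.5180) = 60.52 deg


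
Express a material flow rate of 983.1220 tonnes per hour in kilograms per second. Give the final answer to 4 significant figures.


m_dot = 983.1220 * 1000 / 3600
m_dot = 273.1 kg/s


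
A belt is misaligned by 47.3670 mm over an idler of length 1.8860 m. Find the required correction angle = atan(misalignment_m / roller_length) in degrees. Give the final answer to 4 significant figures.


misalign_m = 47.3670 / 1000 = 0.047367 m
angle = atan(0.047367 / 1.8860)
angle = 1.439 deg


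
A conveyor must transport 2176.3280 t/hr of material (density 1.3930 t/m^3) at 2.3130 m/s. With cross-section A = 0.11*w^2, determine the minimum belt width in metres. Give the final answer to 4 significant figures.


A_req = 2176.3280 / (2.3130 * 1.3930 * 3600) = 0.187627 m^2
w = sqrt(0.187627 / 0.11)
w = 1.306 m


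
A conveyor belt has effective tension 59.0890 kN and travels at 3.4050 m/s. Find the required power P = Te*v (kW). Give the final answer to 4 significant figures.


P = Te * v = 59.0890 * 3.4050
P = 201.2 kW


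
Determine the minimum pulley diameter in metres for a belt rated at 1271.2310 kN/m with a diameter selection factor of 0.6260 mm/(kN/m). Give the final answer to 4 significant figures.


D = 1271.2310 * 0.6260 / 1000
D = 0.7958 m


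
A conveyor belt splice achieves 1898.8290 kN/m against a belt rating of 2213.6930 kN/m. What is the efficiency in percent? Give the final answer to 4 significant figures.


Eff = 1898.8290 / 2213.6930 * 100
Eff = 85.78 %


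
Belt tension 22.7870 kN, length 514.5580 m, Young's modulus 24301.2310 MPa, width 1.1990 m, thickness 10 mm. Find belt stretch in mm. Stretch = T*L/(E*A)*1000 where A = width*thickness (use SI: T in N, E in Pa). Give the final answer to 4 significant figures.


A = 1.1990 * 0.01 = 0.01199 m^2
Stretch = 22.7870*1000 * 514.5580 / (24301.2310e6 * 0.01199) * 1000
Stretch = 40.24 mm


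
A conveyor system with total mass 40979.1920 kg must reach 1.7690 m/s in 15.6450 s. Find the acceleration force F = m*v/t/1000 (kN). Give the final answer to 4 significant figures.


F = 40979.1920 * 1.7690 / 15.6450 / 1000
F = 4.634 kN


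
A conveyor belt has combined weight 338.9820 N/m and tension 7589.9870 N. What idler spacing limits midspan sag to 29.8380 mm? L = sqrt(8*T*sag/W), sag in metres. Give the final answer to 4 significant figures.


sag = 29.8380/1000 = 0.029838 m
L = sqrt(8 * 7589.9870 * 0.029838 / 338.9820)
L = 2.312 m


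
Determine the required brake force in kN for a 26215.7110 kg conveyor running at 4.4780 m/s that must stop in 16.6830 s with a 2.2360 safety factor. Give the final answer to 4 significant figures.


F = 26215.7110 * 4.4780 / 16.6830 * 2.2360 / 1000
F = 15.73 kN


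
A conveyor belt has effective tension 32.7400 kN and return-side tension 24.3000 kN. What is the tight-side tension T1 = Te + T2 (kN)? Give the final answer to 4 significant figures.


T1 = Te + T2 = 32.7400 + 24.3000
T1 = 57.04 kN


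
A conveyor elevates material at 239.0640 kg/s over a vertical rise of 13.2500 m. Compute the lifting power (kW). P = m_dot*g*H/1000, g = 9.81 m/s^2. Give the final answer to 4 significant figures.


P = 239.0640 * 9.81 * 13.2500 / 1000
P = 31.07 kW


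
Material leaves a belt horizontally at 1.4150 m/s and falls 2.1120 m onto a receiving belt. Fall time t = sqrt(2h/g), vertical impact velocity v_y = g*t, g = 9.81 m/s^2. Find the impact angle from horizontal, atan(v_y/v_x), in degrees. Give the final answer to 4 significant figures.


t = sqrt(2*2.1120/9.81) = 0.656187 s
v_y = 9.81 * 0.656187 = 6.43719 m/s
angle = atan(6.43719 / 1.4150) = 77.60 deg


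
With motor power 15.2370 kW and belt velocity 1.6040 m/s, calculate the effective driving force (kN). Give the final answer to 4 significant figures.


Te = P / v = 15.2370 / 1.6040
Te = 9.499 kN


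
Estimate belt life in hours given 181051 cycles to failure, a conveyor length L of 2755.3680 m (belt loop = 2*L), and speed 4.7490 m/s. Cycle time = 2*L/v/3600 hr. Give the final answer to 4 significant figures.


cycle_time = 2 * 2755.3680 / 4.7490 / 3600 = 0.322333 hr
life = 181051 * 0.322333 = 58360 hours


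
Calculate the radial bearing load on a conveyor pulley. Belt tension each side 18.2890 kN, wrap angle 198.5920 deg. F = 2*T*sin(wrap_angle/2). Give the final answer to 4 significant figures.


F = 2 * 18.2890 * sin(198.5920/2 deg)
F = 36.10 kN


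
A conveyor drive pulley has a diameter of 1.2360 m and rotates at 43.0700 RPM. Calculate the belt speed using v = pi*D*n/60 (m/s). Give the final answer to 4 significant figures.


v = pi * 1.2360 * 43.0700 / 60
v = 2.787 m/s


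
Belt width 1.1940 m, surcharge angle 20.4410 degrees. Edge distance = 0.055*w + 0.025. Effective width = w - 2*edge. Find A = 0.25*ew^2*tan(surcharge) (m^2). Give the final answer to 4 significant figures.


edge = 0.055*1.1940 + 0.025 = 0.09067 m
ew = 1.1940 - 2*0.09067 = 1.01266 m
A = 0.25 * 1.01266^2 * tan(20.4410 deg)
A = 0.09555 m^2


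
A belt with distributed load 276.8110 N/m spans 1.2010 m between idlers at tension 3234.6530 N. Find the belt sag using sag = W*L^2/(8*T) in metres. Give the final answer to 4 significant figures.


sag = 276.8110 * 1.2010^2 / (8 * 3234.6530)
sag = 0.01543 m


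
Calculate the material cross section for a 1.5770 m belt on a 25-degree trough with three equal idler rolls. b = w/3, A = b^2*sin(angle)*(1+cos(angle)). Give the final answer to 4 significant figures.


b = 1.5770/3 = 0.525667 m
A = 0.525667^2 * sin(25 deg) * (1 + cos(25 deg))
A = 0.2226 m^2


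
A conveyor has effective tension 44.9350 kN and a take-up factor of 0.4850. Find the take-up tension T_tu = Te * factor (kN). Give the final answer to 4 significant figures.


T_tu = 44.9350 * 0.4850
T_tu = 21.79 kN


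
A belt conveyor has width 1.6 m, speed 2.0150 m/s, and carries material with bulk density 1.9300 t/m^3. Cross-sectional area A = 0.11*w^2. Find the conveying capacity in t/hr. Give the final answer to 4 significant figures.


A = 0.11 * 1.6^2 = 0.2816 m^2
C = 0.2816 * 2.0150 * 1.9300 * 3600
C = 3942 t/hr


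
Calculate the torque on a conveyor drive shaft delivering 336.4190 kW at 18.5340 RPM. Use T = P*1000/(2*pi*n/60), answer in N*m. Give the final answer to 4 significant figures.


omega = 2*pi*18.5340/60 = 1.94088 rad/s
T = 336.4190*1000 / 1.94088
T = 173300 N*m


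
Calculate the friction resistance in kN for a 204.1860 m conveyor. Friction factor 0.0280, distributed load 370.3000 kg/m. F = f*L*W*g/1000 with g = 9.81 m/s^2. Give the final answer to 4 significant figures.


F = 0.0280 * 204.1860 * 370.3000 * 9.81 / 1000
F = 20.77 kN


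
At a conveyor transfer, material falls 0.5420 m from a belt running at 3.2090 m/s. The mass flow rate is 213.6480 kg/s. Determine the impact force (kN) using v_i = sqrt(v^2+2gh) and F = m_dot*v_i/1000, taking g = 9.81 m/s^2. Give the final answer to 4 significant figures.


v_i = sqrt(3.2090^2 + 2*9.81*0.5420) = 4.57512 m/s
F = 213.6480 * 4.57512 / 1000
F = 0.9775 kN


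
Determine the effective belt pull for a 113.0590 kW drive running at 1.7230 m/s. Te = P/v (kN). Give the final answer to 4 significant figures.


Te = P / v = 113.0590 / 1.7230
Te = 65.62 kN


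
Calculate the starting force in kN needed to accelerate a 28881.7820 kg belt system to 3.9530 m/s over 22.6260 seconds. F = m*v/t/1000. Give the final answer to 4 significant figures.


F = 28881.7820 * 3.9530 / 22.6260 / 1000
F = 5.046 kN


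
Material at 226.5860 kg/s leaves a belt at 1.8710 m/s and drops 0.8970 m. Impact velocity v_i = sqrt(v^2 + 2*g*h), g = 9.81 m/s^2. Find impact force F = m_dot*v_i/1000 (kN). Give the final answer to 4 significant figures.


v_i = sqrt(1.8710^2 + 2*9.81*0.8970) = 4.59345 m/s
F = 226.5860 * 4.59345 / 1000
F = 1.041 kN


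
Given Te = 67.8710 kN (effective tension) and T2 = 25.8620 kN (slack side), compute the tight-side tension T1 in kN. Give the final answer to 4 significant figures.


T1 = Te + T2 = 67.8710 + 25.8620
T1 = 93.73 kN


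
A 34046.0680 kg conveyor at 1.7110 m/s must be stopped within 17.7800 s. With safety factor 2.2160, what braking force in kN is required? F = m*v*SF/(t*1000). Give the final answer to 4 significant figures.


F = 34046.0680 * 1.7110 / 17.7800 * 2.2160 / 1000
F = 7.260 kN


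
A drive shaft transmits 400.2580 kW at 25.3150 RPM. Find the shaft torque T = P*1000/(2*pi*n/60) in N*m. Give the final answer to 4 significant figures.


omega = 2*pi*25.3150/60 = 2.65098 rad/s
T = 400.2580*1000 / 2.65098
T = 151000 N*m


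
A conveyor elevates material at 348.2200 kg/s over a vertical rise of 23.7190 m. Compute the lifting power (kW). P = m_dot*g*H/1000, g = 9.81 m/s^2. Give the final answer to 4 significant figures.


P = 348.2200 * 9.81 * 23.7190 / 1000
P = 81.03 kW


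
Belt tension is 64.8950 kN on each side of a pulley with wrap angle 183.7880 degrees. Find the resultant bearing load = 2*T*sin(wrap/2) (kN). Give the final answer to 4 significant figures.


F = 2 * 64.8950 * sin(183.7880/2 deg)
F = 129.7 kN


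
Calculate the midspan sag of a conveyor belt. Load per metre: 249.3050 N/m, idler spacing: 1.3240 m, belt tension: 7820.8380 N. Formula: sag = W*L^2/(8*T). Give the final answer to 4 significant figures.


sag = 249.3050 * 1.3240^2 / (8 * 7820.8380)
sag = 0.006985 m


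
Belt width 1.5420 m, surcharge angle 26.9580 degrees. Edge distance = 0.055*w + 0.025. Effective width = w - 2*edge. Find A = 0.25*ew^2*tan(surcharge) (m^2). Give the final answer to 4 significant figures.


edge = 0.055*1.5420 + 0.025 = 0.10981 m
ew = 1.5420 - 2*0.10981 = 1.32238 m
A = 0.25 * 1.32238^2 * tan(26.9580 deg)
A = 0.2223 m^2


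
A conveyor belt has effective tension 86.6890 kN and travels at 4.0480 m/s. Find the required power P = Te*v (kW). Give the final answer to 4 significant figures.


P = Te * v = 86.6890 * 4.0480
P = 350.9 kW


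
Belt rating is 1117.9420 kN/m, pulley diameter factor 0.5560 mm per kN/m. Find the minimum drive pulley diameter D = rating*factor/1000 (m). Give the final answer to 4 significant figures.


D = 1117.9420 * 0.5560 / 1000
D = 0.6216 m


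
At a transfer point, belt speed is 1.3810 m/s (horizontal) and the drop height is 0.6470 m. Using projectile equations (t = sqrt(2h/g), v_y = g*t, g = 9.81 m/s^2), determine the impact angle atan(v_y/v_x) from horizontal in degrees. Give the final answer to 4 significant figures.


t = sqrt(2*0.6470/9.81) = 0.363189 s
v_y = 9.81 * 0.363189 = 3.56288 m/s
angle = atan(3.56288 / 1.3810) = 68.81 deg


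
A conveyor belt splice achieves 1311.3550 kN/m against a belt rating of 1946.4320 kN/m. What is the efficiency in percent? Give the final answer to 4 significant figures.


Eff = 1311.3550 / 1946.4320 * 100
Eff = 67.37 %


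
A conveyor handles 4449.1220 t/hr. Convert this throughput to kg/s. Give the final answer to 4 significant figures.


m_dot = 4449.1220 * 1000 / 3600
m_dot = 1236 kg/s


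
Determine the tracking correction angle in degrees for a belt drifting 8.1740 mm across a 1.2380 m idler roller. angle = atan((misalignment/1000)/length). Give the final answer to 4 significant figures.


misalign_m = 8.1740 / 1000 = 0.008174 m
angle = atan(0.008174 / 1.2380)
angle = 0.3783 deg


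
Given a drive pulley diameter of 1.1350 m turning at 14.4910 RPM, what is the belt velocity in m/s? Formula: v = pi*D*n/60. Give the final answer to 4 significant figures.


v = pi * 1.1350 * 14.4910 / 60
v = 0.8612 m/s


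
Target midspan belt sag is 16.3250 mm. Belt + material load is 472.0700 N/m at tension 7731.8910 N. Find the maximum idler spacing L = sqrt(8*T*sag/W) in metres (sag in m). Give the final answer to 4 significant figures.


sag = 16.3250/1000 = 0.016325 m
L = sqrt(8 * 7731.8910 * 0.016325 / 472.0700)
L = 1.463 m
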